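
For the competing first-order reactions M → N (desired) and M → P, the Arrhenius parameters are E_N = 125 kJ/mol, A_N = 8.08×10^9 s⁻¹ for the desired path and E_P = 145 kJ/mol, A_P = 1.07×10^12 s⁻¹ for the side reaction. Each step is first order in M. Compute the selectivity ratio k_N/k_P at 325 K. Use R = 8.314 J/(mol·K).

12.4

k_N/k_P = (A_N/A_P)·exp[−(E_N−E_P)/(RT)] = (A_N/A_P)·exp[(E_P−E_N)/(RT)].
(E_P−E_N)/(RT) = (145−125)×10³/(8.314×325) = 20000/2702 = 7.402.
k_N/k_P = (8.08×10^9/1.07×10^12)·exp(7.402) = 0.007551 × 1639 = 12.4.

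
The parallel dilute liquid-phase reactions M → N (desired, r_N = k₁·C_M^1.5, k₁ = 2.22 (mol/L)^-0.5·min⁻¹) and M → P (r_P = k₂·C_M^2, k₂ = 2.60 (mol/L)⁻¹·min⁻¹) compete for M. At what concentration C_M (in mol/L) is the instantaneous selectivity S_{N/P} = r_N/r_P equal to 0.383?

S_{N/P} = (k₁/k₂)·C_M^-0.5 ⇒ C_M = (S·k₂/k₁)^(-2).
= (0.383×2.60/2.22)^(-2) = (0.4486)^(-2) = 4.97 mol/L.

4.97 mol/L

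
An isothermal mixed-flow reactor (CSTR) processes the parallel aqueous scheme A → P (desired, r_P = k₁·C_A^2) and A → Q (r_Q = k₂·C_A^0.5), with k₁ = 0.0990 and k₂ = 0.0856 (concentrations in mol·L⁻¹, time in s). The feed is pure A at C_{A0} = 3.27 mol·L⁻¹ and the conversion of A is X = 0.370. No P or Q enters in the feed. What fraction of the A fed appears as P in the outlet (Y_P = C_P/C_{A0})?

Exit C_A = C_{A0}(1−X) = 3.27×0.630 = 2.060 mol·L⁻¹.
In a CSTR the entire volume is at exit conditions, so r_P = 0.0990×2.060^2 = 0.4202 and r_Q = 0.0856×2.060^0.5 = 0.1229.
Fraction of consumed A going to P: r_P/(r_P+r_Q) = 0.7737.
C_P = 0.7737·C_{A0}·X = 0.7737×3.27×0.370 = 0.936 mol·L⁻¹; Y_P = C_P/C_{A0} = 0.286.

0.286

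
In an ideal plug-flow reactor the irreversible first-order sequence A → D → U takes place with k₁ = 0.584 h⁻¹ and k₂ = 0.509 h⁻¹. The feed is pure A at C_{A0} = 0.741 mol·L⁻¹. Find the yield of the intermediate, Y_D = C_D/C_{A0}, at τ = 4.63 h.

The intermediate concentration in a first-order A→B→C sequence is C_D = k₁C_{A0}(e^(−k₁τ) − e^(−k₂τ))/(k₂−k₁).
e^(−k₁τ) = e^(−0.584×4.63) = e^(−2.704) = 0.06694; e^(−k₂τ) = e^(−2.357) = 0.09474.
C_D = 0.584×0.741/(0.509−0.584) × (0.06694−0.09474) = (-5.770)×(-0.02779) = 0.1604 mol·L⁻¹.
Y_D = C_D/C_{A0} = 0.1604/0.741 = 0.216.

0.216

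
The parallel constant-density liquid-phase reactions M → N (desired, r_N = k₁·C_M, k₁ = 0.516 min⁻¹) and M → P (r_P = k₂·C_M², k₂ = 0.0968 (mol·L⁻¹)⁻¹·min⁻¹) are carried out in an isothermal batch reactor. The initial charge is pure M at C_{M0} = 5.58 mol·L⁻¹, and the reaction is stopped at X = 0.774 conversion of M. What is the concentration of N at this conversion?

C_M = C_{M0}(1−X) = 1.261 mol·L⁻¹.
Along a PFR/batch, dC_N/dC_M = −r_N/(r_N+r_P) = −k₁/(k₁+k₂·C_M).
Integrating from C_{M0} to C_M: C_N = (0.516/0.0968)·ln[(0.516+0.0968·5.58)/(0.516+0.0968·1.26)] = 5.331·ln(1.056/0.6381) = 2.686 mol·L⁻¹.

2.69 mol·L⁻¹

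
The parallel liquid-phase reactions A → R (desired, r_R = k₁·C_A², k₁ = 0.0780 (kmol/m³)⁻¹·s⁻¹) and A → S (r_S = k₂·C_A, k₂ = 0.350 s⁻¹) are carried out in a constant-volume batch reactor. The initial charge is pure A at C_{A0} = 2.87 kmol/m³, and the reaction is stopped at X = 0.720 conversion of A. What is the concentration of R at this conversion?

0.587 kmol/m³

C_A = C_{A0}(1−X) = 0.8036 kmol/m³.
Along a PFR/batch, dC_S/dC_A = −r_S/(r_R+r_S) = −k₂/(k₂+k₁·C_A).
Integrating from C_{A0} to C_A: C_S = (0.350/0.0780)·ln[(0.350+0.0780·2.87)/(0.350+0.0780·0.804)] = 4.487·ln(0.5739/0.4127) = 1.479 kmol/m³.
Then C_R = (C_{A0}−C_A) − C_S = 2.066 − 1.479 = 0.5869 kmol/m³.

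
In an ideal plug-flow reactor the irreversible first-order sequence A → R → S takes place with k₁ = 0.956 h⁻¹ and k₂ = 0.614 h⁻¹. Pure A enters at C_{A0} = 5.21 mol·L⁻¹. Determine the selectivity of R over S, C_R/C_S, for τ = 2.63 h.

For first-order series with pure A initially, C_R(τ) = k₁C_{A0}/(k₂−k₁)·(e^(−k₁τ) − e^(−k₂τ)).
e^(−k₁τ) = e^(−0.956×2.63) = e^(−2.514) = 0.08092; e^(−k₂τ) = e^(−1.615) = 0.1989.
C_R = 0.956×5.21/(0.614−0.956) × (0.08092−0.1989) = (-14.56)×(-0.1180) = 1.719 mol·L⁻¹.
C_A = C_{A0}e^(−k₁τ) = 0.4216 mol·L⁻¹, so C_S = C_{A0}−C_A−C_R = 3.070 mol·L⁻¹; C_R/C_S = 0.560.

0.560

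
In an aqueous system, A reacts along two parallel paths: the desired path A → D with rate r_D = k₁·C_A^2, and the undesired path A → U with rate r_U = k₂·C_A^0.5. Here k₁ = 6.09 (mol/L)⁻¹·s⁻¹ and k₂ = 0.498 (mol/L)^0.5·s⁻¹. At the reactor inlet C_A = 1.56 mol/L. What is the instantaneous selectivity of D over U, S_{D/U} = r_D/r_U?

23.8

S_{D/U} = r_D/r_U = (k₁·C_A^2)/(k₂·C_A^0.5) = (k₁/k₂)·C_A^1.5.
= (6.09×1.560^2) / (0.498×1.560^0.5) = 14.82/0.6220 = 23.8.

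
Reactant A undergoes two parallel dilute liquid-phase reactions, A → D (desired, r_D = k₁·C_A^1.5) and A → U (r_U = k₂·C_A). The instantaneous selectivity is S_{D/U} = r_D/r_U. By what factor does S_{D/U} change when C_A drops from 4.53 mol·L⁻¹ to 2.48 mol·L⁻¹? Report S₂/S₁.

S_{D/U} = (k₁/k₂)·C_A^0.5, so S₂/S₁ = (C_{A,2}/C_{A,1})^0.5.
= (2.48/4.53)^0.5 = (0.5475)^0.5 = 0.740.
Selectivity toward D falls as C_A falls — high-concentration operation is favoured.

0.740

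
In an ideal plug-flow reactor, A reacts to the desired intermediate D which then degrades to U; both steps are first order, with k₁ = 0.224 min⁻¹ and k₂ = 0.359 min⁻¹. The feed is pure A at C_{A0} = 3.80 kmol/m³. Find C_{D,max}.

1.08 kmol/m³

For a first-order series the maximum intermediate yield is C_{D,max}/C_{A0} = (k₁/k₂)^[k₂/(k₂−k₁)].
= (0.224/0.359)^(0.359/(0.359−0.224)) = (0.6240)^(2.659) = 0.2853.
C_{D,max} = 0.2853×3.80 = 1.08 kmol/m³.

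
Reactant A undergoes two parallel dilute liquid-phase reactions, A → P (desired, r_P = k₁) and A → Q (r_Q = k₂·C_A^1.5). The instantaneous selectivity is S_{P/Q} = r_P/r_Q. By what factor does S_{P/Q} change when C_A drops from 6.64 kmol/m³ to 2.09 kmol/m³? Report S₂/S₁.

S_{P/Q} = (k₁/k₂)·C_A^-1.5, so S₂/S₁ = (C_{A,2}/C_{A,1})^-1.5.
= (2.09/6.64)^(-1.5) = (0.3148)^(-1.5) = 5.66.
Selectivity toward P rises as C_A falls — low-concentration operation is favoured.

5.66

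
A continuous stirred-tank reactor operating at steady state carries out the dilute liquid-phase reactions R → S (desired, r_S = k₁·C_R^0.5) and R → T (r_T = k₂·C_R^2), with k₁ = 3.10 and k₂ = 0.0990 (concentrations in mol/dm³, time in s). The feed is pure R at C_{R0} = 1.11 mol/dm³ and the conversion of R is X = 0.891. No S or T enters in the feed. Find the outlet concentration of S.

Exit C_R = C_{R0}(1−X) = 1.11×0.109 = 0.1210 mol/dm³.
A CSTR operates uniformly at the exit composition, giving r_S = 1.078 and r_T = 0.001449 (each k·C_R^n at C_R = 0.1210).
Fraction of consumed R going to S: r_S/(r_S+r_T) = 0.9987.
C_S = 0.9987·C_{R0}·X = 0.9987×1.11×0.891 = 0.988 mol/dm³.

0.988 mol/dm³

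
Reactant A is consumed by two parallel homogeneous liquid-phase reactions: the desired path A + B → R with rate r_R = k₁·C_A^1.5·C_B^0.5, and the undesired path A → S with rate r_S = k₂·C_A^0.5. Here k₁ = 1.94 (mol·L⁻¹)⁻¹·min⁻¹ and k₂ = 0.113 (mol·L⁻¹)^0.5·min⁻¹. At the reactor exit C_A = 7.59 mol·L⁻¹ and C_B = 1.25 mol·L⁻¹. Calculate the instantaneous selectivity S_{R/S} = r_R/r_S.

S_{R/S} = r_R/r_S = (k₁·C_A^1.5·C_B^0.5)/(k₂·C_A^0.5) = (k₁/k₂)·C_A·C_B^0.5.
= (1.94×7.590^1.5×1.250^0.5) / (0.113×7.590^0.5) = 45.35/0.3113 = 146.
Since the desired path is higher order in A, keeping C_A high (PFR or concentrated feed) favours R.

146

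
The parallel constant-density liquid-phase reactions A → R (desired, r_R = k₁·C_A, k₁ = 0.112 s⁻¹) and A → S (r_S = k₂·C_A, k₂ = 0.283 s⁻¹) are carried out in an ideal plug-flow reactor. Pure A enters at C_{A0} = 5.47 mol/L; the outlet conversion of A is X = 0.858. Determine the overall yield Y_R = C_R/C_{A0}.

C_A = C_{A0}(1−X) = 0.7767 mol/L.
Both paths are first order in A, so the instantaneous fraction to R is constant: dC_R/d(−C_A) = k₁/(k₁+k₂) = 0.2835.
C_R = 0.2835·(C_{A0}−C_A) = 0.2835×4.693 = 1.33 mol/L.
Y_R = C_R/C_{A0} = 1.331/5.47 = 0.243.

0.243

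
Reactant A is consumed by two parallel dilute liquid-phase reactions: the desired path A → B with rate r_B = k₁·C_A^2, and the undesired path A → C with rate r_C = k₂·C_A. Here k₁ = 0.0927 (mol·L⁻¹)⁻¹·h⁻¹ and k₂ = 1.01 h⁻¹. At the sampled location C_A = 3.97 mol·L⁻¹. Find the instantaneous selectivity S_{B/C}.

0.364

S_{B/C} = r_B/r_C = (k₁·C_A^2)/(k₂·C_A) = (k₁/k₂)·C_A.
= (0.0927×3.970^2) / (1.01×3.970) = 1.461/4.010 = 0.364.
Since the desired path is higher order in A, keeping C_A high (PFR or concentrated feed) favours B.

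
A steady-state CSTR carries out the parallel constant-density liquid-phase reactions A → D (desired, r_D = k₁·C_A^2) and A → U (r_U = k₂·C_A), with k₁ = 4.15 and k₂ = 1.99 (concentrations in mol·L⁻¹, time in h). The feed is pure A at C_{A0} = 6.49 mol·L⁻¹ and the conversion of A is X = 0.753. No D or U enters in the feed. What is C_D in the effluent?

Exit C_A = C_{A0}(1−X) = 6.49×0.247 = 1.603 mol·L⁻¹.
Rates in a CSTR are evaluated at the outlet concentration: r_D = 4.15×1.603^2 = 10.66, r_U = 1.99×1.603 = 3.190.
Fraction of consumed A going to D: r_D/(r_D+r_U) = 0.7697.
C_D = 0.7697·C_{A0}·X = 0.7697×6.49×0.753 = 3.76 mol·L⁻¹.

3.76 mol·L⁻¹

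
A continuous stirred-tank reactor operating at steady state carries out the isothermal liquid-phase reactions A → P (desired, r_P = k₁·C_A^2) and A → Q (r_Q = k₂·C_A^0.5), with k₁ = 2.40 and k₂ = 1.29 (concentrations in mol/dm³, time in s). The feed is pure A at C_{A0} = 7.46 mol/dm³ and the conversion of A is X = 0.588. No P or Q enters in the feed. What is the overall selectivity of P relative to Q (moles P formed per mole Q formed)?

10.0

Exit C_A = C_{A0}(1−X) = 7.46×0.412 = 3.074 mol/dm³.
In a CSTR the entire volume is at exit conditions, so r_P = 2.40×3.074^2 = 22.67 and r_Q = 1.29×3.074^0.5 = 2.262.
Overall selectivity = C_P/C_Q = r_Pτ/(r_Qτ) = r_P/r_Q = 10.0.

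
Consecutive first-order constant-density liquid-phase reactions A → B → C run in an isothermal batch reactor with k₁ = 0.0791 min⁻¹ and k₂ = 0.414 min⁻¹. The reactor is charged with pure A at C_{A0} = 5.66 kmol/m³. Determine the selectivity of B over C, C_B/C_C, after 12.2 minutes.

0.167

Solving the coupled first-order balances gives C_B(t) = [k₁/(k₂−k₁)]·C_{A0}·(e^(−k₁t) − e^(−k₂t)).
e^(−k₁t) = e^(−0.0791×12.2) = e^(−0.9650) = 0.3810; e^(−k₂t) = e^(−5.051) = 0.006404.
C_B = 0.0791×5.66/(0.414−0.0791) × (0.3810−0.006404) = 1.337×0.3746 = 0.5007 kmol/m³.
C_A = C_{A0}e^(−k₁t) = 2.156 kmol/m³, so C_C = C_{A0}−C_A−C_B = 3.003 kmol/m³; C_B/C_C = 0.167.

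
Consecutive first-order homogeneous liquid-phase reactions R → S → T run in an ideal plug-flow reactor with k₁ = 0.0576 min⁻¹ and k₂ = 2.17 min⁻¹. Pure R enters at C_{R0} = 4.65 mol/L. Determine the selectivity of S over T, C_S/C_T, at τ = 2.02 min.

0.279

For first-order series with pure R initially, C_S(τ) = k₁C_{R0}/(k₂−k₁)·(e^(−k₁τ) − e^(−k₂τ)).
e^(−k₁τ) = e^(−0.0576×2.02) = e^(−0.1164) = 0.8902; e^(−k₂τ) = e^(−4.383) = 0.01248.
C_S = 0.0576×4.65/(2.17−0.0576) × (0.8902−0.01248) = 0.1268×0.8777 = 0.1113 mol/L.
C_R = C_{R0}e^(−k₁τ) = 4.139 mol/L, so C_T = C_{R0}−C_R−C_S = 0.3995 mol/L; C_S/C_T = 0.279.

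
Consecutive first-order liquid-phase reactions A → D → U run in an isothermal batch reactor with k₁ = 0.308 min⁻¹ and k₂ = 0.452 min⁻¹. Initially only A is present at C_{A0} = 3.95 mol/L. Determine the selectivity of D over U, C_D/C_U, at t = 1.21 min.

The intermediate concentration in a first-order A→B→C sequence is C_D = k₁C_{A0}(e^(−k₁t) − e^(−k₂t))/(k₂−k₁).
e^(−k₁t) = e^(−0.308×1.21) = e^(−0.3727) = 0.6889; e^(−k₂t) = e^(−0.5469) = 0.5787.
C_D = 0.308×3.95/(0.452−0.308) × (0.6889−0.5787) = 8.449×0.1102 = 0.9307 mol/L.
C_A = C_{A0}e^(−k₁t) = 2.721 mol/L, so C_U = C_{A0}−C_A−C_D = 0.2982 mol/L; C_D/C_U = 3.12.

3.12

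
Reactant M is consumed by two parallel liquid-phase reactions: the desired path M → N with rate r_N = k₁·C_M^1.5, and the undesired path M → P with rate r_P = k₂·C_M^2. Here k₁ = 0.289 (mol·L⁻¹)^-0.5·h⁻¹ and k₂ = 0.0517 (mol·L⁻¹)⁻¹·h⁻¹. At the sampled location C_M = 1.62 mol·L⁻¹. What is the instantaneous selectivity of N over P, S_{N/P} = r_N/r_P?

S_{N/P} = r_N/r_P = (k₁·C_M^1.5)/(k₂·C_M^2) = (k₁/k₂)·C_M^-0.5.
= (0.289×1.620^1.5) / (0.0517×1.620^2) = 0.5959/0.1357 = 4.39.
The undesired path is higher order in M, so low C_M (CSTR or dilute feed) favours N.

4.39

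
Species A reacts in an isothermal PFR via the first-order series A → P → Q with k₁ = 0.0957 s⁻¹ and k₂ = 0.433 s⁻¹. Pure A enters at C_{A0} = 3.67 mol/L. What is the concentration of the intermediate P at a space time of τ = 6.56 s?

0.495 mol/L

The intermediate concentration in a first-order A→B→C sequence is C_P = k₁C_{A0}(e^(−k₁τ) − e^(−k₂τ))/(k₂−k₁).
e^(−k₁τ) = e^(−0.0957×6.56) = e^(−0.6278) = 0.5338; e^(−k₂τ) = e^(−2.840) = 0.05840.
C_P = 0.0957×3.67/(0.433−0.0957) × (0.5338−0.05840) = 1.041×0.4754 = 0.4950 mol/L.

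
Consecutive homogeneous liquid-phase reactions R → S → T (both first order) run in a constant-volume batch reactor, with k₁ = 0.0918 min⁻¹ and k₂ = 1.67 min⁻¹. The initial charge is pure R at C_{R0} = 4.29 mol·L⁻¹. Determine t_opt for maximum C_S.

1.84 min

For first-order series the maximum of C_S occurs at t_opt = ln(k₂/k₁)/(k₂−k₁).
= ln(1.67/0.0918)/(1.67−0.0918) = ln(18.19)/1.578 = 2.901/1.578 = 1.84 min.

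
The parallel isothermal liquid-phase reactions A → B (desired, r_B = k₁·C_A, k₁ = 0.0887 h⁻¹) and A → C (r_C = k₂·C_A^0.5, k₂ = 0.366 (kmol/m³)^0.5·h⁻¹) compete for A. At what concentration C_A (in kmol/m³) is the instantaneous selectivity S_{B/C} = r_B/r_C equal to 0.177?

0.533 kmol/m³

S_{B/C} = (k₁/k₂)·C_A^0.5 ⇒ C_A = (S·k₂/k₁)^(2).
= (0.177×0.366/0.0887)^(2) = (0.7303)^(2) = 0.533 kmol/m³.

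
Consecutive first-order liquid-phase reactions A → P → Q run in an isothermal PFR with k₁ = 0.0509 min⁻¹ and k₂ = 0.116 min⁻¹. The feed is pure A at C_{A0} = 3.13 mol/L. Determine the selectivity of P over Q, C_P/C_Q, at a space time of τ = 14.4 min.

For first-order series with pure A initially, C_P(τ) = k₁C_{A0}/(k₂−k₁)·(e^(−k₁τ) − e^(−k₂τ)).
e^(−k₁τ) = e^(−0.0509×14.4) = e^(−0.7330) = 0.4805; e^(−k₂τ) = e^(−1.670) = 0.1882.
C_P = 0.0509×3.13/(0.116−0.0509) × (0.4805−0.1882) = 2.447×0.2923 = 0.7154 mol/L.
C_A = C_{A0}e^(−k₁τ) = 1.504 mol/L, so C_Q = C_{A0}−C_A−C_P = 0.9107 mol/L; C_P/C_Q = 0.786.

0.786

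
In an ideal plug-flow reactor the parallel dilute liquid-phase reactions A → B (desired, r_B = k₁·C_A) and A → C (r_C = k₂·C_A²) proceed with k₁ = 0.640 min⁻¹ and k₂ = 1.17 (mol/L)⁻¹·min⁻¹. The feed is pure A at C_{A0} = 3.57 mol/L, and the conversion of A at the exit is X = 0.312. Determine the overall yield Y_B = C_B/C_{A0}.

C_A = C_{A0}(1−X) = 2.456 mol/L.
Along a PFR/batch, dC_B/dC_A = −r_B/(r_B+r_C) = −k₁/(k₁+k₂·C_A).
Integrating from C_{A0} to C_A: C_B = (0.640/1.17)·ln[(0.640+1.17·3.57)/(0.640+1.17·2.46)] = 0.5470·ln(4.817/3.514) = 0.1726 mol/L.
Y_B = C_B/C_{A0} = 0.1726/3.57 = 0.0483.

0.0483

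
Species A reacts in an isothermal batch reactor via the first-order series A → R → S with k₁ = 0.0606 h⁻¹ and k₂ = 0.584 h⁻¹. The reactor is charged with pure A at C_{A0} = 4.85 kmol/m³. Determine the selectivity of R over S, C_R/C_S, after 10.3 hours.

0.153

For first-order series with pure A initially, C_R(t) = k₁C_{A0}/(k₂−k₁)·(e^(−k₁t) − e^(−k₂t)).
e^(−k₁t) = e^(−0.0606×10.3) = e^(−0.6242) = 0.5357; e^(−k₂t) = e^(−6.015) = 0.002441.
C_R = 0.0606×4.85/(0.584−0.0606) × (0.5357−0.002441) = 0.5615×0.5333 = 0.2994 kmol/m³.
C_A = C_{A0}e^(−k₁t) = 2.598 kmol/m³, so C_S = C_{A0}−C_A−C_R = 1.952 kmol/m³; C_R/C_S = 0.153.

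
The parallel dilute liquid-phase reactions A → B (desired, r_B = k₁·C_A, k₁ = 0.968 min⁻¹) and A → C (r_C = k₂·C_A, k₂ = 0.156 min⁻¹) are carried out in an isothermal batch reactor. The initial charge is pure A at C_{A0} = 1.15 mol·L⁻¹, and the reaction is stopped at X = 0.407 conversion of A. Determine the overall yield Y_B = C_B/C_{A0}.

C_A = C_{A0}(1−X) = 0.6819 mol·L⁻¹.
Both paths are first order in A, so the instantaneous fraction to B is constant: dC_B/d(−C_A) = k₁/(k₁+k₂) = 0.8612.
C_B = 0.8612·(C_{A0}−C_A) = 0.8612×0.4680 = 0.403 mol·L⁻¹.
Y_B = C_B/C_{A0} = 0.4031/1.15 = 0.351.

0.351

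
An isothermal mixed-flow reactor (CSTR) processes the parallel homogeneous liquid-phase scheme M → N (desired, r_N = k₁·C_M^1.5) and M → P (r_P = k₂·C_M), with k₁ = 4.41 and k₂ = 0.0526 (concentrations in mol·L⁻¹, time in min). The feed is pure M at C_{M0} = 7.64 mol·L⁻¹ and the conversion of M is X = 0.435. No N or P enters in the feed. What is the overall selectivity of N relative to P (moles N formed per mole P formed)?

174

Exit C_M = C_{M0}(1−X) = 7.64×0.565 = 4.317 mol·L⁻¹.
In a CSTR the entire volume is at exit conditions, so r_N = 4.41×4.317^1.5 = 39.55 and r_P = 0.0526×4.317 = 0.2271.
Overall selectivity = C_N/C_P = r_Nτ/(r_Pτ) = r_N/r_P = 174.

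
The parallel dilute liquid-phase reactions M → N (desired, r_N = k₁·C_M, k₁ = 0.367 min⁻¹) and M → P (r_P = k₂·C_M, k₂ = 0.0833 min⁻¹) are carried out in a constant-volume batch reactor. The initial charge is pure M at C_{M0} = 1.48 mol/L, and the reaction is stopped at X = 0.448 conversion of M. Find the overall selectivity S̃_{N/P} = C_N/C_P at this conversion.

C_M = C_{M0}(1−X) = 0.8170 mol/L.
Both paths are first order in M, so the instantaneous fraction to N is constant: dC_N/d(−C_M) = k₁/(k₁+k₂) = 0.8150.
C_N = 0.8150·(C_{M0}−C_M) = 0.8150×0.6630 = 0.540 mol/L.
C_P = (C_{M0}−C_M)−C_N = 0.1227 mol/L; S̃_{N/P} = 0.5404/0.1227 = 4.41.

4.41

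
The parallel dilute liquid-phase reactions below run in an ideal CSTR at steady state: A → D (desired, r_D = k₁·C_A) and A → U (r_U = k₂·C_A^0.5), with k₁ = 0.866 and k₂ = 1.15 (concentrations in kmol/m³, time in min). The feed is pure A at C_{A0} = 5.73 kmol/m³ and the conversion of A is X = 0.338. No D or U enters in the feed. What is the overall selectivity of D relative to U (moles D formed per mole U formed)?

1.47

Exit C_A = C_{A0}(1−X) = 5.73×0.662 = 3.793 kmol/m³.
Rates in a CSTR are evaluated at the outlet concentration: r_D = 0.866×3.793 = 3.285, r_U = 1.15×3.793^0.5 = 2.240.
Overall selectivity = C_D/C_U = r_Dτ/(r_Uτ) = r_D/r_U = 1.47.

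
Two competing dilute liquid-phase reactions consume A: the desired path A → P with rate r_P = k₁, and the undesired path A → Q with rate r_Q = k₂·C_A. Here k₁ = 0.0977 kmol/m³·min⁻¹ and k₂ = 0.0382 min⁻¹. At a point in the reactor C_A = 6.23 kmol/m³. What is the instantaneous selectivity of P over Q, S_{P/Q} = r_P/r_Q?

0.411

S_{P/Q} = r_P/r_Q = (k₁)/(k₂·C_A) = (k₁/k₂)·C_A⁻¹.
= (0.0977) / (0.0382×6.230) = 0.09770/0.2380 = 0.411.
The undesired path is higher order in A, so low C_A (CSTR or dilute feed) favours P.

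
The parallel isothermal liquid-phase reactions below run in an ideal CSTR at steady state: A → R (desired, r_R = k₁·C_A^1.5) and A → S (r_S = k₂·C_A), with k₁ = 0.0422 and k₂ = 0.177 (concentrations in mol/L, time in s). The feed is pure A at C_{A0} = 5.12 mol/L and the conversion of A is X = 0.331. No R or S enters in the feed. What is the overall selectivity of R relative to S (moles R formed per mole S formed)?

0.441

Exit C_A = C_{A0}(1−X) = 5.12×0.669 = 3.425 mol/L.
In a CSTR the entire volume is at exit conditions, so r_R = 0.0422×3.425^1.5 = 0.2675 and r_S = 0.177×3.425 = 0.6063.
Overall selectivity = C_R/C_S = r_Rτ/(r_Sτ) = r_R/r_S = 0.441.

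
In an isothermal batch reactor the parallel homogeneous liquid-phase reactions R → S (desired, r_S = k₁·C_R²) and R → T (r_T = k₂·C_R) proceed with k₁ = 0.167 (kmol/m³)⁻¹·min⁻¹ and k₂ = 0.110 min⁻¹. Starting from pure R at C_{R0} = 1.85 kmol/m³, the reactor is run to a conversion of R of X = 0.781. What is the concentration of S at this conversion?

0.880 kmol/m³

C_R = C_{R0}(1−X) = 0.4051 kmol/m³.
Along a PFR/batch, dC_T/dC_R = −r_T/(r_S+r_T) = −k₂/(k₂+k₁·C_R).
Integrating from C_{R0} to C_R: C_T = (0.110/0.167)·ln[(0.110+0.167·1.85)/(0.110+0.167·0.405)] = 0.6587·ln(0.4190/0.1777) = 0.5651 kmol/m³.
Then C_S = (C_{R0}−C_R) − C_T = 1.445 − 0.5651 = 0.8798 kmol/m³.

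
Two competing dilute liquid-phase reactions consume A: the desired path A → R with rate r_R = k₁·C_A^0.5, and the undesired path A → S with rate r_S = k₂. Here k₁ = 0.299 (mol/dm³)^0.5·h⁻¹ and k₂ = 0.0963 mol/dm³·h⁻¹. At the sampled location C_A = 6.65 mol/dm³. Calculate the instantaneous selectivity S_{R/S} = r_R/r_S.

8.01

S_{R/S} = r_R/r_S = (k₁·C_A^0.5)/(k₂) = (k₁/k₂)·C_A^0.5.
= (0.299×6.650^0.5) / (0.0963) = 0.7710/0.09630 = 8.01.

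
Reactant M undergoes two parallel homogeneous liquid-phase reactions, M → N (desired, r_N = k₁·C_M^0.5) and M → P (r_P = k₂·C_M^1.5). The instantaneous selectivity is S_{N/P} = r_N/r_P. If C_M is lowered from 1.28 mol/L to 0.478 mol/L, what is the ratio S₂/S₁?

2.68

S_{N/P} = (k₁/k₂)·C_M⁻¹, so S₂/S₁ = (C_{M,2}/C_{M,1})⁻¹.
= 1.28/0.478 = 2.68.
Selectivity toward N rises as C_M falls — low-concentration operation is favoured.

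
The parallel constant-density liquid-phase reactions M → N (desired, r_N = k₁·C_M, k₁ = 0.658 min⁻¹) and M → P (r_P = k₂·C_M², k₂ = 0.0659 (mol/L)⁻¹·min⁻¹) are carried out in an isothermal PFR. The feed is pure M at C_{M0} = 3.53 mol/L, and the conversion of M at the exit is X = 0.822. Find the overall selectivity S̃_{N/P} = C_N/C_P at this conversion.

4.94

C_M = C_{M0}(1−X) = 0.6283 mol/L.
Along a PFR/batch, dC_N/dC_M = −r_N/(r_N+r_P) = −k₁/(k₁+k₂·C_M).
Integrating from C_{M0} to C_M: C_N = (0.658/0.0659)·ln[(0.658+0.0659·3.53)/(0.658+0.0659·0.628)] = 9.985·ln(0.8906/0.6994) = 2.413 mol/L.
C_P = (C_{M0}−C_M)−C_N = 0.4884 mol/L; S̃_{N/P} = 2.413/0.4884 = 4.94.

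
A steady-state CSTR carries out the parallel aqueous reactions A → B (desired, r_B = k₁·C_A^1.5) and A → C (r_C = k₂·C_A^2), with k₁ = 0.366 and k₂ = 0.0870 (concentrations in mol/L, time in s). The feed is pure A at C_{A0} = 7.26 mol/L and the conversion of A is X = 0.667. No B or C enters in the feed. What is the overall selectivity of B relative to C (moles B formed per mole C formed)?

2.71

Exit C_A = C_{A0}(1−X) = 7.26×0.333 = 2.418 mol/L.
A CSTR operates uniformly at the exit composition, giving r_B = 1.376 and r_C = 0.5085 (each k·C_A^n at C_A = 2.418).
Overall selectivity = C_B/C_C = r_Bτ/(r_Cτ) = r_B/r_C = 2.71.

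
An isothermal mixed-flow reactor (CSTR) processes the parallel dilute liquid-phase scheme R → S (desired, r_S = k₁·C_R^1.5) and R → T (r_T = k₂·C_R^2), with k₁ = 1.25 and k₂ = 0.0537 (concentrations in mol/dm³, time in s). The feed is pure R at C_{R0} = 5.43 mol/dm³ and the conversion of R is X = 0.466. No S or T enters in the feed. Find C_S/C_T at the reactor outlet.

13.7

Exit C_R = C_{R0}(1−X) = 5.43×0.534 = 2.900 mol/dm³.
In a CSTR the entire volume is at exit conditions, so r_S = 1.25×2.900^1.5 = 6.172 and r_T = 0.0537×2.900^2 = 0.4515.
Overall selectivity = C_S/C_T = r_Sτ/(r_Tτ) = r_S/r_T = 13.7.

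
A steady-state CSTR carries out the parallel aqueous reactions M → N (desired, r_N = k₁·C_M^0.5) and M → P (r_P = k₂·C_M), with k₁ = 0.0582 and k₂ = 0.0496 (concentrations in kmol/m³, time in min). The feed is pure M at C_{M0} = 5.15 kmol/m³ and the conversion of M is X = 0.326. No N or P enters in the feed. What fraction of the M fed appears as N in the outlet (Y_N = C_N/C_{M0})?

Exit C_M = C_{M0}(1−X) = 5.15×0.674 = 3.471 kmol/m³.
In a CSTR the entire volume is at exit conditions, so r_N = 0.0582×3.471^0.5 = 0.1084 and r_P = 0.0496×3.471 = 0.1722.
Fraction of consumed M going to N: r_N/(r_N+r_P) = 0.3864.
C_N = 0.3864·C_{M0}·X = 0.3864×5.15×0.326 = 0.649 kmol/m³; Y_N = C_N/C_{M0} = 0.126.

0.126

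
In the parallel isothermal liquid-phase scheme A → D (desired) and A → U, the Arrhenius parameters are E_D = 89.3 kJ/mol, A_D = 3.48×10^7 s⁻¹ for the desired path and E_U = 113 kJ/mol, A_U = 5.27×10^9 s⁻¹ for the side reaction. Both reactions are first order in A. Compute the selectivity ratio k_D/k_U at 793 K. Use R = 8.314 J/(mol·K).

0.240

Since both paths have the same order in A, the concentration cancels and S_{D/U} = k_D/k_U = (A_D/A_U)·exp[(E_U−E_D)/(RT)].
(E_U−E_D)/(RT) = (113−89.3)×10³/(8.314×793) = 23700/6593 = 3.595.
k_D/k_U = (3.48×10^7/5.27×10^9)·exp(3.595) = 0.006603 × 36.41 = 0.240.
Since E_D < E_U, lowering the temperature improves selectivity toward D.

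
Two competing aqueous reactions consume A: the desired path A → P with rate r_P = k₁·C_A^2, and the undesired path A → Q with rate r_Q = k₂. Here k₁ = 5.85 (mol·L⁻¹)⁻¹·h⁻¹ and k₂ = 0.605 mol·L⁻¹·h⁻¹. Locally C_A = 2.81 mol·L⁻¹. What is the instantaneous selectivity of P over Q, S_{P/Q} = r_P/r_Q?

S_{P/Q} = r_P/r_Q = (k₁·C_A^2)/(k₂) = (k₁/k₂)·C_A^2.
= (5.85×2.810^2) / (0.605) = 46.19/0.6050 = 76.4.
Since the desired path is higher order in A, keeping C_A high (PFR or concentrated feed) favours P.

76.4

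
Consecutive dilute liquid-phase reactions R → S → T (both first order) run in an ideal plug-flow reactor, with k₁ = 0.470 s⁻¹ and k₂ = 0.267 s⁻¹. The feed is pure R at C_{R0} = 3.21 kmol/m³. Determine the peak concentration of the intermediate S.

For a first-order series the maximum intermediate yield is C_{S,max}/C_{R0} = (k₁/k₂)^[k₂/(k₂−k₁)].
= (0.470/0.267)^(0.267/(0.267−0.470)) = (1.760)^(-1.315) = 0.4753.
C_{S,max} = 0.4753×3.21 = 1.53 kmol/m³.

1.53 kmol/m³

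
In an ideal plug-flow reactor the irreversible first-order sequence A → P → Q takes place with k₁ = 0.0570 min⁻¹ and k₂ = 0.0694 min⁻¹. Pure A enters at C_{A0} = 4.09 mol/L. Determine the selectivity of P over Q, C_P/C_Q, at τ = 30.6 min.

0.444

Solving the coupled first-order balances gives C_P(τ) = [k₁/(k₂−k₁)]·C_{A0}·(e^(−k₁τ) − e^(−k₂τ)).
e^(−k₁τ) = e^(−0.0570×30.6) = e^(−1.744) = 0.1748; e^(−k₂τ) = e^(−2.124) = 0.1196.
C_P = 0.0570×4.09/(0.0694−0.0570) × (0.1748−0.1196) = 18.80×0.05519 = 1.038 mol/L.
C_A = C_{A0}e^(−k₁τ) = 0.7149 mol/L, so C_Q = C_{A0}−C_A−C_P = 2.338 mol/L; C_P/C_Q = 0.444.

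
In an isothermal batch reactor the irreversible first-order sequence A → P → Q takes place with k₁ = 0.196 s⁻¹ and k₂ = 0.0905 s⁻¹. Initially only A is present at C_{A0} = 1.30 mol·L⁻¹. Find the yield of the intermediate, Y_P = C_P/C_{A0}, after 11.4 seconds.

0.463

Solving the coupled first-order balances gives C_P(t) = [k₁/(k₂−k₁)]·C_{A0}·(e^(−k₁t) − e^(−k₂t)).
e^(−k₁t) = e^(−0.196×11.4) = e^(−2.234) = 0.1071; e^(−k₂t) = e^(−1.032) = 0.3564.
C_P = 0.196×1.30/(0.0905−0.196) × (0.1071−0.3564) = (-2.415)×(-0.2493) = 0.6022 mol·L⁻¹.
Y_P = C_P/C_{A0} = 0.6022/1.30 = 0.463.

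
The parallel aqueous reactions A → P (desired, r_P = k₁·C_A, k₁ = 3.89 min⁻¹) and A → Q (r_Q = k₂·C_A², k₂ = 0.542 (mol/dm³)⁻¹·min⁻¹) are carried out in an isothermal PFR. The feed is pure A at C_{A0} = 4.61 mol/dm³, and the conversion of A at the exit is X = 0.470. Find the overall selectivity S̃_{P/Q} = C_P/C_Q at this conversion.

2.06

C_A = C_{A0}(1−X) = 2.443 mol/dm³.
Along a PFR/batch, dC_P/dC_A = −r_P/(r_P+r_Q) = −k₁/(k₁+k₂·C_A).
Integrating from C_{A0} to C_A: C_P = (3.89/0.542)·ln[(3.89+0.542·4.61)/(3.89+0.542·2.44)] = 7.177·ln(6.389/5.214) = 1.458 mol/dm³.
C_Q = (C_{A0}−C_A)−C_P = 0.7089 mol/dm³; S̃_{P/Q} = 1.458/0.7089 = 2.06.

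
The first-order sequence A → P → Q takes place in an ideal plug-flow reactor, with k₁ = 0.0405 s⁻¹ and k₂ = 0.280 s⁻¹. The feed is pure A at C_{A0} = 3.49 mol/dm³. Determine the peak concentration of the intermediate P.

0.364 mol/dm³

Evaluating C_P at τ_opt = ln(k₂/k₁)/(k₂−k₁) gives C_{P,max}/C_{A0} = (k₁/k₂)^[k₂/(k₂−k₁)].
= (0.0405/0.280)^(0.280/(0.280−0.0405)) = (0.1446)^(1.169) = 0.1043.
C_{P,max} = 0.1043×3.49 = 0.364 mol/dm³.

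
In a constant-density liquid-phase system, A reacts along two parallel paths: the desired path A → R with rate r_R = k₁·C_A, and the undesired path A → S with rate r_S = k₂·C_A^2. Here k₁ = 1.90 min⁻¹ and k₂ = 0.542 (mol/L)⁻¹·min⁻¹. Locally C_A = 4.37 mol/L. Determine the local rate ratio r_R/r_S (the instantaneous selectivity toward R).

0.802

S_{R/S} = r_R/r_S = (k₁·C_A)/(k₂·C_A^2) = (k₁/k₂)·C_A⁻¹.
= (1.90×4.370) / (0.542×4.370^2) = 8.303/10.35 = 0.802.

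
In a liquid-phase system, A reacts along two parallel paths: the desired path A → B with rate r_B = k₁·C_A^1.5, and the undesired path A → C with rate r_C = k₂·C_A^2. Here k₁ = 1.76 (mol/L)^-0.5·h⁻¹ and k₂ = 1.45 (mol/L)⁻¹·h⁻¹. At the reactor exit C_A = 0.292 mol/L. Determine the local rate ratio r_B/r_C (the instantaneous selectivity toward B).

2.25

S_{B/C} = r_B/r_C = (k₁·C_A^1.5)/(k₂·C_A^2) = (k₁/k₂)·C_A^-0.5.
= (1.76×0.2920^1.5) / (1.45×0.2920^2) = 0.2777/0.1236 = 2.25.
The undesired path is higher order in A, so low C_A (CSTR or dilute feed) favours B.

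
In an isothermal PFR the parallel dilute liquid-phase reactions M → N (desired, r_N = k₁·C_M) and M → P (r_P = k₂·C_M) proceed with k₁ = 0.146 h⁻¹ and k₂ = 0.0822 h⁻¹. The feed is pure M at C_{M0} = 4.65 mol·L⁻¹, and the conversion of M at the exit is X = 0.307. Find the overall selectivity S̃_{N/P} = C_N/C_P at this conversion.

1.78

C_M = C_{M0}(1−X) = 3.222 mol·L⁻¹.
Both paths are first order in M, so the instantaneous fraction to N is constant: dC_N/d(−C_M) = k₁/(k₁+k₂) = 0.6398.
C_N = 0.6398·(C_{M0}−C_M) = 0.6398×1.428 = 0.913 mol·L⁻¹.
C_P = (C_{M0}−C_M)−C_N = 0.5142 mol·L⁻¹; S̃_{N/P} = 0.9133/0.5142 = 1.78.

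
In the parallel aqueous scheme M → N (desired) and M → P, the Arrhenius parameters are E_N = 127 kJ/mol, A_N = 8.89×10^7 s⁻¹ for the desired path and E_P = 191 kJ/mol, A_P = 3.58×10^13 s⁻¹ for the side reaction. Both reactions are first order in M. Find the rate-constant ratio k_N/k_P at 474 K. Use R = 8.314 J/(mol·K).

Since both paths have the same order in M, the concentration cancels and S_{N/P} = k_N/k_P = (A_N/A_P)·exp[(E_P−E_N)/(RT)].
(E_P−E_N)/(RT) = (191−127)×10³/(8.314×474) = 64000/3941 = 16.24.
k_N/k_P = (8.89×10^7/3.58×10^13)·exp(16.24) = 2.483×10^-6 × 1.130×10^7 = 28.1.
Since E_N < E_P, lowering the temperature improves selectivity toward N.

28.1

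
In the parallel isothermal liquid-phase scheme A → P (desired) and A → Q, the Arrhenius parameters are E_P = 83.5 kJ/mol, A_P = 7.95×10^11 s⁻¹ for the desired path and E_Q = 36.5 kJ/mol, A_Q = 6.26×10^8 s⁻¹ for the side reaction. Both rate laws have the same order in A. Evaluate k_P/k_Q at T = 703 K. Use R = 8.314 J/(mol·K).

k_P/k_Q = (A_P/A_Q)·exp[−(E_P−E_Q)/(RT)] = (A_P/A_Q)·exp[(E_Q−E_P)/(RT)].
(E_Q−E_P)/(RT) = (36.5−83.5)×10³/(8.314×703) = -47000/5845 = -8.041.
k_P/k_Q = (7.95×10^11/6.26×10^8)·exp(-8.041) = 1270 × 3.219×10^-4 = 0.409.
Since E_P > E_Q, raising the temperature improves selectivity toward P.

0.409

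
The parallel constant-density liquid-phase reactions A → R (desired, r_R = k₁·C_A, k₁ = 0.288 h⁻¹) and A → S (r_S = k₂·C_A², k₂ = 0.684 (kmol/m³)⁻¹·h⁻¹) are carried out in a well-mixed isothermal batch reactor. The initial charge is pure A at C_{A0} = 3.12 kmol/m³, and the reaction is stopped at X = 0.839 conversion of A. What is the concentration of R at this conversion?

C_A = C_{A0}(1−X) = 0.5023 kmol/m³.
Along a PFR/batch, dC_R/dC_A = −r_R/(r_R+r_S) = −k₁/(k₁+k₂·C_A).
Integrating from C_{A0} to C_A: C_R = (0.288/0.684)·ln[(0.288+0.684·3.12)/(0.288+0.684·0.502)] = 0.4211·ln(2.422/0.6316) = 0.5660 kmol/m³.

0.566 kmol/m³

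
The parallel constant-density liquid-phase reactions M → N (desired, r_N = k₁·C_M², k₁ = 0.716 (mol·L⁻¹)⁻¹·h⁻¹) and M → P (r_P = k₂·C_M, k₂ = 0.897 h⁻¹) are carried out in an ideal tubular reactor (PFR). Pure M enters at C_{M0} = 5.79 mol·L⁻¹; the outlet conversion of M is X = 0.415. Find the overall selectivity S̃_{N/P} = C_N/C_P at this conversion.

C_M = C_{M0}(1−X) = 3.387 mol·L⁻¹.
Along a PFR/batch, dC_P/dC_M = −r_P/(r_N+r_P) = −k₂/(k₂+k₁·C_M).
Integrating from C_{M0} to C_M: C_P = (0.897/0.716)·ln[(0.897+0.716·5.79)/(0.897+0.716·3.39)] = 1.253·ln(5.043/3.322) = 0.5228 mol·L⁻¹.
Then C_N = (C_{M0}−C_M) − C_P = 2.403 − 0.5228 = 1.880 mol·L⁻¹.
S̃_{N/P} = C_N/C_P = 1.880/0.5228 = 3.60.

3.60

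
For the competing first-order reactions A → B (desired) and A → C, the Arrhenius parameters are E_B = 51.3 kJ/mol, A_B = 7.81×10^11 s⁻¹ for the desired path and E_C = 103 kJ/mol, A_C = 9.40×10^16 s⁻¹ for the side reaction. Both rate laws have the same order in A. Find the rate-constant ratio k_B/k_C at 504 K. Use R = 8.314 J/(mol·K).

k_B/k_C = (A_B/A_C)·exp[−(E_B−E_C)/(RT)] = (A_B/A_C)·exp[(E_C−E_B)/(RT)].
(E_C−E_B)/(RT) = (103−51.3)×10³/(8.314×504) = 51700/4190 = 12.34.
k_B/k_C = (7.81×10^11/9.40×10^16)·exp(12.34) = 8.309×10^-6 × 2.282×10^5 = 1.90.
Since E_B < E_C, lowering the temperature improves selectivity toward B.

1.90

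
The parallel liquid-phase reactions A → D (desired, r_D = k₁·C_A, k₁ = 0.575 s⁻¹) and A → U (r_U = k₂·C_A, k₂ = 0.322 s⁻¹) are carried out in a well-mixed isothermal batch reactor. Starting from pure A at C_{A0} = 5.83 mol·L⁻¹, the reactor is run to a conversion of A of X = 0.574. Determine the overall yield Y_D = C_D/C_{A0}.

C_A = C_{A0}(1−X) = 2.484 mol·L⁻¹.
Both paths are first order in A, so the instantaneous fraction to D is constant: dC_D/d(−C_A) = k₁/(k₁+k₂) = 0.6410.
C_D = 0.6410·(C_{A0}−C_A) = 0.6410×3.346 = 2.15 mol·L⁻¹.
Y_D = C_D/C_{A0} = 2.145/5.83 = 0.368.

0.368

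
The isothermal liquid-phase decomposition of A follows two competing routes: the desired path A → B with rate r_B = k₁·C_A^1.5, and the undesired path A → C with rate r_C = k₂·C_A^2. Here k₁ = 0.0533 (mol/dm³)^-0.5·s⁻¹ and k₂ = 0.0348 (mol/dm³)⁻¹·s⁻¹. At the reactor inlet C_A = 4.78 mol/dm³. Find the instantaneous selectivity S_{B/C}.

0.701

S_{B/C} = r_B/r_C = (k₁·C_A^1.5)/(k₂·C_A^2) = (k₁/k₂)·C_A^-0.5.
= (0.0533×4.780^1.5) / (0.0348×4.780^2) = 0.5570/0.7951 = 0.701.
The undesired path is higher order in A, so low C_A (CSTR or dilute feed) favours B.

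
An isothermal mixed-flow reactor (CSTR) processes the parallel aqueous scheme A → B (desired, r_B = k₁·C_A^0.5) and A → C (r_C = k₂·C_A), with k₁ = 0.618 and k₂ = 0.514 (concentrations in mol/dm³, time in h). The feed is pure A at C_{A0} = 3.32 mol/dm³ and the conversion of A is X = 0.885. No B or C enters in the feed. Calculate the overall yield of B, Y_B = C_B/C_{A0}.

0.585

Exit C_A = C_{A0}(1−X) = 3.32×0.115 = 0.3818 mol/dm³.
In a CSTR the entire volume is at exit conditions, so r_B = 0.618×0.3818^0.5 = 0.3819 and r_C = 0.514×0.3818 = 0.1962.
Fraction of consumed A going to B: r_B/(r_B+r_C) = 0.6605.
C_B = 0.6605·C_{A0}·X = 0.6605×3.32×0.885 = 1.94 mol/dm³; Y_B = C_B/C_{A0} = 0.585.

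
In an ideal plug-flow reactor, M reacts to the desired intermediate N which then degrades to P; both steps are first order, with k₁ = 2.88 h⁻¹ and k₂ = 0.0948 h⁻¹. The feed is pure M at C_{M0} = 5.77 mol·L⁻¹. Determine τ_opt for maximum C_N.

The intermediate peaks when r₁ = r₂, i.e. k₁e^(−k₁τ) = k₂e^(−k₂τ), giving τ_opt = ln(k₂/k₁)/(k₂−k₁).
= ln(0.0948/2.88)/(0.0948−2.88) = ln(0.03292)/-2.785 = -3.414/-2.785 = 1.23 h.

1.23 h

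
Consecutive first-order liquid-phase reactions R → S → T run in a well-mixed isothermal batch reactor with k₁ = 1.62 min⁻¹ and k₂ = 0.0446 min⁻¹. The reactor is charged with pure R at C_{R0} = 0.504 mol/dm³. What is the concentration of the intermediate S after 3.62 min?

0.440 mol/dm³

Solving the coupled first-order balances gives C_S(t) = [k₁/(k₂−k₁)]·C_{R0}·(e^(−k₁t) − e^(−k₂t)).
e^(−k₁t) = e^(−1.62×3.62) = e^(−5.864) = 0.002839; e^(−k₂t) = e^(−0.1615) = 0.8509.
C_S = 1.62×0.504/(0.0446−1.62) × (0.002839−0.8509) = (-0.5183)×(-0.8481) = 0.4395 mol/dm³.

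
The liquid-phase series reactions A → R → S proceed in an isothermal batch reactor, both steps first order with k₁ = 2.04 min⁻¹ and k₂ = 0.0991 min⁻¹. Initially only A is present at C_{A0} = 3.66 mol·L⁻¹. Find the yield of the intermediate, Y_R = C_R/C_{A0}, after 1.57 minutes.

Solving the coupled first-order balances gives C_R(t) = [k₁/(k₂−k₁)]·C_{A0}·(e^(−k₁t) − e^(−k₂t)).
e^(−k₁t) = e^(−2.04×1.57) = e^(−3.203) = 0.04065; e^(−k₂t) = e^(−0.1556) = 0.8559.
C_R = 2.04×3.66/(0.0991−2.04) × (0.04065−0.8559) = (-3.847)×(-0.8153) = 3.136 mol·L⁻¹.
Y_R = C_R/C_{A0} = 3.136/3.66 = 0.857.

0.857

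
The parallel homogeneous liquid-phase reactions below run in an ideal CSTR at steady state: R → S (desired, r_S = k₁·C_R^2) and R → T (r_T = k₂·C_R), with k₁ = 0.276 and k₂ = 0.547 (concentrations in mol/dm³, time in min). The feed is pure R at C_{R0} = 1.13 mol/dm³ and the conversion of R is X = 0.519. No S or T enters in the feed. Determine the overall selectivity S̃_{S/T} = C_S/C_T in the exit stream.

Exit C_R = C_{R0}(1−X) = 1.13×0.481 = 0.5435 mol/dm³.
In a CSTR the entire volume is at exit conditions, so r_S = 0.276×0.5435^2 = 0.08154 and r_T = 0.547×0.5435 = 0.2973.
Overall selectivity = C_S/C_T = r_Sτ/(r_Tτ) = r_S/r_T = 0.274.

0.274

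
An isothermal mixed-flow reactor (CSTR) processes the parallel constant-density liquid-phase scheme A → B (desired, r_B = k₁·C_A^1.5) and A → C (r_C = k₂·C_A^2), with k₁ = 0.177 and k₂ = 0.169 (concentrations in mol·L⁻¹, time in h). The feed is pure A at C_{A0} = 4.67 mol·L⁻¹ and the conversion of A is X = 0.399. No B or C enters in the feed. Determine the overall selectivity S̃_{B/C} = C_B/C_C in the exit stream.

Exit C_A = C_{A0}(1−X) = 4.67×0.601 = 2.807 mol·L⁻¹.
A CSTR operates uniformly at the exit composition, giving r_B = 0.8323 and r_C = 1.331 (each k·C_A^n at C_A = 2.807).
Overall selectivity = C_B/C_C = r_Bτ/(r_Cτ) = r_B/r_C = 0.625.

0.625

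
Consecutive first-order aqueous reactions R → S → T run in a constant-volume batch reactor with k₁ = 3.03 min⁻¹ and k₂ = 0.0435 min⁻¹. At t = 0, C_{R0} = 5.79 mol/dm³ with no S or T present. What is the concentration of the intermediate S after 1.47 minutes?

5.44 mol/dm³

For first-order series with pure R initially, C_S(t) = k₁C_{R0}/(k₂−k₁)·(e^(−k₁t) − e^(−k₂t)).
e^(−k₁t) = e^(−3.03×1.47) = e^(−4.454) = 0.01163; e^(−k₂t) = e^(−0.06394) = 0.9381.
C_S = 3.03×5.79/(0.0435−3.03) × (0.01163−0.9381) = (-5.874)×(-0.9264) = 5.442 mol/dm³.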